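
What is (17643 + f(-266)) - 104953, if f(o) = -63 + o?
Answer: -87639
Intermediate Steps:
(17643 + f(-266)) - 104953 = (17643 + (-63 - 266)) - 104953 = (17643 - 329) - 104953 = 17314 - 104953 = -87639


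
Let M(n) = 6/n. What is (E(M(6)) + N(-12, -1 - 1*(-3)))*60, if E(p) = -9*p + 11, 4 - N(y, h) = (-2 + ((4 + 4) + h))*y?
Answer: 6120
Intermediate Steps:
N(y, h) = 4 - y*(6 + h) (N(y, h) = 4 - (-2 + ((4 + 4) + h))*y = 4 - (-2 + (8 + h))*y = 4 - (6 + h)*y = 4 - y*(6 + h))
E(p) = 11 - 9*p
(E(M(6)) + N(-12, -1 - 1*(-3)))*60 = ((11 - 54/6) + (4 - 6*(-12) - 1*(-1 - 1*(-3))*(-12)))*60 = ((11 - 54/6) + (4 + 72 - 1*(-1 + 3)*(-12)))*60 = ((11 - 9*1) + (4 + 72 - 1*2*(-12)))*60 = ((11 - 9) + (4 + 72 + 24))*60 = (2 + 100)*60 = 102*60 = 6120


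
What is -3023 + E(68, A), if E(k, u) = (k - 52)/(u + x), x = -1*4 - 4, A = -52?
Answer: -45349/15 ≈ -3023.3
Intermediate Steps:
x = -8 (x = -4 - 4 = -8)
E(k, u) = (-52 + k)/(-8 + u) (E(k, u) = (k - 52)/(u - 8) = (-52 + k)/(-8 + u))
-3023 + E(68, A) = -3023 + (-52 + 68)/(-8 - 52) = -3023 + 16/(-60) = -3023 - 1/60*16 = -3023 - 4/15 = -45349/15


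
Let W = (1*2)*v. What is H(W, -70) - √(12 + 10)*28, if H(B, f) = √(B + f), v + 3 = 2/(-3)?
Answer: -28*√22 + 2*I*√174/3 ≈ -131.33 + 8.7939*I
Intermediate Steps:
v = -11/3 (v = -3 + 2/(-3) = -3 + 2*(-⅓) = -3 - ⅔ = -11/3 ≈ -3.6667)
W = -22/3 (W = (1*2)*(-11/3) = 2*(-11/3) = -22/3 ≈ -7.3333)
H(W, -70) - √(12 + 10)*28 = √(-22/3 - 70) - √(12 + 10)*28 = √(-232/3) - √22*28 = 2*I*√174/3 - 28*√22 = -28*√22 + 2*I*√174/3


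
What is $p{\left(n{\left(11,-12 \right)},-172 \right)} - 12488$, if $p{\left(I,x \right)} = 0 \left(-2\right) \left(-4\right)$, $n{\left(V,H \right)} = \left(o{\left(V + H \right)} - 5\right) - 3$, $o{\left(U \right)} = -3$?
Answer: $-12488$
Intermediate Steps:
$n{\left(V,H \right)} = -11$ ($n{\left(V,H \right)} = \left(-3 - 5\right) - 3 = -8 - 3 = -11$)
$p{\left(I,x \right)} = 0$ ($p{\left(I,x \right)} = 0 \left(-4\right) = 0$)
$p{\left(n{\left(11,-12 \right)},-172 \right)} - 12488 = 0 - 12488 = -12488$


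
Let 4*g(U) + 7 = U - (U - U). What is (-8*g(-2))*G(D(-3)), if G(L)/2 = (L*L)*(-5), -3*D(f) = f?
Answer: -180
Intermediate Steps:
D(f) = -f/3
g(U) = -7/4 + U/4 (g(U) = -7/4 + (U - (U - U))/4 = -7/4 + (U - 1*0)/4 = -7/4 + (U + 0)/4 = -7/4 + U/4)
G(L) = -10*L² (G(L) = 2*((L*L)*(-5)) = 2*(L²*(-5)) = 2*(-5*L²) = -10*L²)
(-8*g(-2))*G(D(-3)) = (-8*(-7/4 + (¼)*(-2)))*(-10*(-⅓*(-3))²) = (-8*(-7/4 - ½))*(-10*1²) = (-8*(-9/4))*(-10*1) = 18*(-10) = -180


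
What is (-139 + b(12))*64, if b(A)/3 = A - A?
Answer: -8896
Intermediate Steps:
b(A) = 0 (b(A) = 3*(A - A) = 3*0 = 0)
(-139 + b(12))*64 = (-139 + 0)*64 = -139*64 = -8896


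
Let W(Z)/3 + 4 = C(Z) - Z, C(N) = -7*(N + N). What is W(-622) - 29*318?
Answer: 18756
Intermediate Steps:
C(N) = -14*N
W(Z) = -12 - 45*Z (W(Z) = -12 + 3*(-14*Z - Z) = -12 + 3*(-15*Z) = -12 - 45*Z)
W(-622) - 29*318 = (-12 - 45*(-622)) - 29*318 = (-12 + 27990) - 1*9222 = 27978 - 9222 = 18756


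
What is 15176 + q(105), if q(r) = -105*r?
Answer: 4151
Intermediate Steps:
15176 + q(105) = 15176 - 105*105 = 15176 - 11025 = 4151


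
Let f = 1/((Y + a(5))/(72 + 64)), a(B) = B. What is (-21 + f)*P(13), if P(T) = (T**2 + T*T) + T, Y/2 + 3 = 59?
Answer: -6963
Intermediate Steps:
Y = 112 (Y = -6 + 2*59 = -6 + 118 = 112)
P(T) = T + 2*T**2 (P(T) = (T**2 + T**2) + T = 2*T**2 + T = T + 2*T**2)
f = 136/117 (f = 1/((112 + 5)/(72 + 64)) = 1/(117/136) = 136/117 ≈ 1.1624)
(-21 + f)*P(13) = (-21 + 136/117)*(13*(1 + 2*13)) = -2321*(1 + 26)/9 = -2321*27/9 = -2321/117*351 = -6963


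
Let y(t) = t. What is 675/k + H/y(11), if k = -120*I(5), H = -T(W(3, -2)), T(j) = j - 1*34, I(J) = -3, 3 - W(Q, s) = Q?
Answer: 437/88 ≈ 4.9659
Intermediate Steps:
W(Q, s) = 3 - Q
T(j) = -34 + j (T(j) = j - 34 = -34 + j)
H = 34 (H = -(-34 + (3 - 1*3)) = -(-34 + (3 - 3)) = -(-34 + 0) = -1*(-34) = 34)
k = 360 (k = -120*(-3) = 360)
675/k + H/y(11) = 675/360 + 34/11 = 675*(1/360) + 34*(1/11) = 15/8 + 34/11 = 437/88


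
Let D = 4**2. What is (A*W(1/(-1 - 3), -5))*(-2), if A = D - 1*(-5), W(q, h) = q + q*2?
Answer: 63/2 ≈ 31.500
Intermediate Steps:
D = 16
W(q, h) = 3*q (W(q, h) = q + 2*q = 3*q)
A = 21 (A = 16 - 1*(-5) = 16 + 5 = 21)
(A*W(1/(-1 - 3), -5))*(-2) = (21*(3/(-1 - 3)))*(-2) = (21*(3/(-4)))*(-2) = (21*(3*(-1/4)))*(-2) = (21*(-3/4))*(-2) = -63/4*(-2) = 63/2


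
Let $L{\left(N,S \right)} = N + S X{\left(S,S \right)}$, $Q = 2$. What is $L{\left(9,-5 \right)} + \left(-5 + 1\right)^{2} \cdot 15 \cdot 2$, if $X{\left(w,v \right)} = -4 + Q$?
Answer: $499$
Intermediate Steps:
$X{\left(w,v \right)} = -2$ ($X{\left(w,v \right)} = -4 + 2 = -2$)
$L{\left(N,S \right)} = N - 2 S$ ($L{\left(N,S \right)} = N + S \left(-2\right) = N - 2 S$)
$L{\left(9,-5 \right)} + \left(-5 + 1\right)^{2} \cdot 15 \cdot 2 = \left(9 - -10\right) + \left(-5 + 1\right)^{2} \cdot 15 \cdot 2 = \left(9 + 10\right) + \left(-4\right)^{2} \cdot 30 = 19 + 16 \cdot 30 = 19 + 480 = 499$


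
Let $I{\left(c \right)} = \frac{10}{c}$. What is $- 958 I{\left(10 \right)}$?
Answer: $-958$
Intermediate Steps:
$- 958 I{\left(10 \right)} = - 958 \cdot \frac{10}{10} = - 958 \cdot 10 \cdot \frac{1}{10} = \left(-958\right) 1 = -958$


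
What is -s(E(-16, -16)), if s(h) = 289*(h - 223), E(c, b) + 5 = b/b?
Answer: 65603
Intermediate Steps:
E(c, b) = -4 (E(c, b) = -5 + b/b = -5 + 1 = -4)
s(h) = -64447 + 289*h (s(h) = 289*(-223 + h) = -64447 + 289*h)
-s(E(-16, -16)) = -(-64447 + 289*(-4)) = -(-64447 - 1156) = -1*(-65603) = 65603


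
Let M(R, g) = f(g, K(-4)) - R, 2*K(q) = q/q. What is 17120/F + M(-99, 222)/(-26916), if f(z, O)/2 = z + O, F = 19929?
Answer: 12498904/14900249 ≈ 0.83884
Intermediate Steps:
K(q) = 1/2 (K(q) = (q/q)/2 = (1/2)*1 = 1/2)
f(z, O) = 2*O + 2*z (f(z, O) = 2*(z + O) = 2*(O + z) = 2*O + 2*z)
M(R, g) = 1 - R + 2*g (M(R, g) = (2*(1/2) + 2*g) - R = (1 + 2*g) - R = 1 - R + 2*g)
17120/F + M(-99, 222)/(-26916) = 17120/19929 + (1 - 1*(-99) + 2*222)/(-26916) = 17120*(1/19929) + (1 + 99 + 444)*(-1/26916) = 17120/19929 + 544*(-1/26916) = 17120/19929 - 136/6729 = 12498904/14900249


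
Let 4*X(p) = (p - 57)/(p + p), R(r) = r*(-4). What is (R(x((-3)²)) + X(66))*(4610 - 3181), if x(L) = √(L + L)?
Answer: 4287/176 - 17148*√2 ≈ -24227.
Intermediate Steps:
x(L) = √2*√L (x(L) = √(2*L) = √2*√L)
R(r) = -4*r
X(p) = (-57 + p)/(8*p) (X(p) = ((p - 57)/(p + p))/4 = ((-57 + p)/((2*p)))/4 = ((-57 + p)*(1/(2*p)))/4 = ((-57 + p)/(2*p))/4 = (-57 + p)/(8*p))
(R(x((-3)²)) + X(66))*(4610 - 3181) = (-4*√2*√((-3)²) + (⅛)*(-57 + 66)/66)*(4610 - 3181) = (-4*√2*√9 + (⅛)*(1/66)*9)*1429 = (-4*√2*3 + 3/176)*1429 = (-12*√2 + 3/176)*1429 = (3/176 - 12*√2)*1429 = 4287/176 - 17148*√2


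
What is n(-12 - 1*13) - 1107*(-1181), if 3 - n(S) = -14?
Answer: 1307384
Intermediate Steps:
n(S) = 17 (n(S) = 3 - 1*(-14) = 3 + 14 = 17)
n(-12 - 1*13) - 1107*(-1181) = 17 - 1107*(-1181) = 17 + 1307367 = 1307384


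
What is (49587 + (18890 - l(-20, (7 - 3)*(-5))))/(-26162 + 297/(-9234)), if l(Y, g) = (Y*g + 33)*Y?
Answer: -26380854/8947415 ≈ -2.9484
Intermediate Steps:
l(Y, g) = Y*(33 + Y*g) (l(Y, g) = (33 + Y*g)*Y = Y*(33 + Y*g))
(49587 + (18890 - l(-20, (7 - 3)*(-5))))/(-26162 + 297/(-9234)) = (49587 + (18890 - (-20)*(33 - 20*(7 - 3)*(-5))))/(-26162 + 297/(-9234)) = (49587 + (18890 - (-20)*(33 - 80*(-5))))/(-26162 + 297*(-1/9234)) = (49587 + (18890 - (-20)*(33 - 20*(-20))))/(-26162 - 11/342) = (49587 + (18890 - (-20)*(33 + 400)))/(-8947415/342) = (49587 + (18890 - (-20)*433))*(-342/8947415) = (49587 + (18890 - 1*(-8660)))*(-342/8947415) = (49587 + (18890 + 8660))*(-342/8947415) = (49587 + 27550)*(-342/8947415) = 77137*(-342/8947415) = -26380854/8947415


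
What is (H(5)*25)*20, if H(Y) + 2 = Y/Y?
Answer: -500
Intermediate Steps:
H(Y) = -1 (H(Y) = -2 + Y/Y = -2 + 1 = -1)
(H(5)*25)*20 = -1*25*20 = -25*20 = -500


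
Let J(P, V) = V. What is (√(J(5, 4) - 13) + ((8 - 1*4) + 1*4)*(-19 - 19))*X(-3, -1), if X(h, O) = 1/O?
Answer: 304 - 3*I ≈ 304.0 - 3.0*I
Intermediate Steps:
(√(J(5, 4) - 13) + ((8 - 1*4) + 1*4)*(-19 - 19))*X(-3, -1) = (√(4 - 13) + ((8 - 1*4) + 1*4)*(-19 - 19))/(-1) = (√(-9) + ((8 - 4) + 4)*(-38))*(-1) = (3*I + (4 + 4)*(-38))*(-1) = (3*I + 8*(-38))*(-1) = (3*I - 304)*(-1) = (-304 + 3*I)*(-1) = 304 - 3*I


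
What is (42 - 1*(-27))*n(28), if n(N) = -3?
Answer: -207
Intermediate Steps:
(42 - 1*(-27))*n(28) = (42 - 1*(-27))*(-3) = (42 + 27)*(-3) = 69*(-3) = -207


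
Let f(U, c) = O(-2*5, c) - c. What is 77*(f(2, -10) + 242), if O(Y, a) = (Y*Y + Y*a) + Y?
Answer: 34034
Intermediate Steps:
O(Y, a) = Y + Y**2 + Y*a (O(Y, a) = (Y**2 + Y*a) + Y = Y + Y**2 + Y*a)
f(U, c) = 90 - 11*c (f(U, c) = (-2*5)*(1 - 2*5 + c) - c = -10*(1 - 10 + c) - c = -10*(-9 + c) - c = (90 - 10*c) - c = 90 - 11*c)
77*(f(2, -10) + 242) = 77*((90 - 11*(-10)) + 242) = 77*((90 + 110) + 242) = 77*(200 + 242) = 77*442 = 34034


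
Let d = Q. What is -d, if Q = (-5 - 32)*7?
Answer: 259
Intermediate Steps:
Q = -259 (Q = -37*7 = -259)
d = -259
-d = -1*(-259) = 259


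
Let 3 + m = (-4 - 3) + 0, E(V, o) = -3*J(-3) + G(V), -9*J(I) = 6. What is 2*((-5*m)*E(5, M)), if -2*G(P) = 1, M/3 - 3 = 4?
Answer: 150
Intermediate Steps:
M = 21 (M = 9 + 3*4 = 9 + 12 = 21)
G(P) = -½ (G(P) = -½*1 = -½)
J(I) = -⅔ (J(I) = -⅑*6 = -⅔)
E(V, o) = 3/2 (E(V, o) = -3*(-⅔) - ½ = 2 - ½ = 3/2)
m = -10 (m = -3 + ((-4 - 3) + 0) = -3 + (-7 + 0) = -3 - 7 = -10)
2*((-5*m)*E(5, M)) = 2*(-5*(-10)*(3/2)) = 2*(50*(3/2)) = 2*75 = 150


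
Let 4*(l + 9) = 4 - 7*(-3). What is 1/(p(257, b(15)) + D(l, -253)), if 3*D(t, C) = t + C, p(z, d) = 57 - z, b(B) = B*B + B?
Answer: -4/1141 ≈ -0.0035057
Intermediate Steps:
b(B) = B + B² (b(B) = B² + B = B + B²)
l = -11/4 (l = -9 + (4 - 7*(-3))/4 = -9 + (4 + 21)/4 = -9 + (¼)*25 = -9 + 25/4 = -11/4 ≈ -2.7500)
D(t, C) = C/3 + t/3 (D(t, C) = (t + C)/3 = (C + t)/3 = C/3 + t/3)
1/(p(257, b(15)) + D(l, -253)) = 1/((57 - 1*257) + ((⅓)*(-253) + (⅓)*(-11/4))) = 1/((57 - 257) + (-253/3 - 11/12)) = 1/(-200 - 341/4) = 1/(-1141/4) = -4/1141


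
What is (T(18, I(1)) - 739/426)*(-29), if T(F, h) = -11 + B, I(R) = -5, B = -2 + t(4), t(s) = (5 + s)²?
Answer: -818641/426 ≈ -1921.7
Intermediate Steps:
B = 79 (B = -2 + (5 + 4)² = -2 + 9² = -2 + 81 = 79)
T(F, h) = 68 (T(F, h) = -11 + 79 = 68)
(T(18, I(1)) - 739/426)*(-29) = (68 - 739/426)*(-29) = (28229/426)*(-29) = -818641/426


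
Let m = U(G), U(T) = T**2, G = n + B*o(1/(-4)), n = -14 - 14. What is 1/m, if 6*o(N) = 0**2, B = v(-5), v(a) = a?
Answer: 1/784 ≈ 0.0012755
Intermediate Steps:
B = -5
o(N) = 0 (o(N) = (1/6)*0**2 = (1/6)*0 = 0)
n = -28
G = -28 (G = -28 - 5*0 = -28 + 0 = -28)
m = 784 (m = (-28)**2 = 784)
1/m = 1/784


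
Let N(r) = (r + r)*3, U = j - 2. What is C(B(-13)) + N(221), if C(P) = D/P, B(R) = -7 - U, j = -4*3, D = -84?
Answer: 1314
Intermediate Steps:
j = -12
U = -14 (U = -12 - 2 = -14)
N(r) = 6*r (N(r) = (2*r)*3 = 6*r)
B(R) = 7 (B(R) = -7 - 1*(-14) = -7 + 14 = 7)
C(P) = -84/P
C(B(-13)) + N(221) = -84/7 + 6*221 = -84*1/7 + 1326 = -12 + 1326 = 1314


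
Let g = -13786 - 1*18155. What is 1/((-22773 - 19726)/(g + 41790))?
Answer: -9849/42499 ≈ -0.23175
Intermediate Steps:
g = -31941 (g = -13786 - 18155 = -31941)
1/((-22773 - 19726)/(g + 41790)) = 1/((-22773 - 19726)/(-31941 + 41790)) = 1/(-42499/9849) = -9849/42499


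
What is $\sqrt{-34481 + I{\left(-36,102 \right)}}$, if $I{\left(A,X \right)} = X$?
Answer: $i \sqrt{34379} \approx 185.42 i$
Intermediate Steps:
$\sqrt{-34481 + I{\left(-36,102 \right)}} = \sqrt{-34481 + 102} = \sqrt{-34379} = i \sqrt{34379}$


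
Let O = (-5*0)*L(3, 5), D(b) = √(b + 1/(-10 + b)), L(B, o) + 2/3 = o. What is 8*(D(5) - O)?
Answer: 16*√30/5 ≈ 17.527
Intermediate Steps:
L(B, o) = -⅔ + o
O = 0 (O = (-5*0)*(-⅔ + 5) = 0*(13/3) = 0)
8*(D(5) - O) = 8*(√((1 + 5*(-10 + 5))/(-10 + 5)) - 1*0) = 8*(√((1 + 5*(-5))/(-5)) + 0) = 8*(√(-(1 - 25)/5) + 0) = 8*(√(-⅕*(-24)) + 0) = 8*(√(24/5) + 0) = 8*(2*√30/5 + 0) = 8*(2*√30/5) = 16*√30/5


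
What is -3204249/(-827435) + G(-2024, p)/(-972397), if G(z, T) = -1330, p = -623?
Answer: 3116902603403/804595311695 ≈ 3.8739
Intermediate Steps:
-3204249/(-827435) + G(-2024, p)/(-972397) = -3204249/(-827435) - 1330/(-972397) = -3204249*(-1/827435) - 1330*(-1/972397) = 3204249/827435 + 1330/972397 = 3116902603403/804595311695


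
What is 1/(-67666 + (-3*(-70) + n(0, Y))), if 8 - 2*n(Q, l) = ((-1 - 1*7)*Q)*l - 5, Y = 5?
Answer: -2/134899 ≈ -1.4826e-5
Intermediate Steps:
n(Q, l) = 13/2 + 4*Q*l (n(Q, l) = 4 - (((-1 - 1*7)*Q)*l - 5)/2 = 4 - (((-1 - 7)*Q)*l - 5)/2 = 4 - ((-8*Q)*l - 5)/2 = 4 - (-8*Q*l - 5)/2 = 4 - (-5 - 8*Q*l)/2 = 4 + (5/2 + 4*Q*l) = 13/2 + 4*Q*l)
1/(-67666 + (-3*(-70) + n(0, Y))) = 1/(-67666 + (-3*(-70) + (13/2 + 4*0*5))) = 1/(-67666 + (210 + (13/2 + 0))) = 1/(-67666 + (210 + 13/2)) = 1/(-67666 + 433/2) = 1/(-134899/2) = -2/134899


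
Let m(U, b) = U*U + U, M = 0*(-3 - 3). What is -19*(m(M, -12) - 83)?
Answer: 1577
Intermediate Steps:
M = 0 (M = 0*(-6) = 0)
m(U, b) = U + U² (m(U, b) = U² + U = U + U²)
-19*(m(M, -12) - 83) = -19*(0*(1 + 0) - 83) = -19*(0*1 - 83) = -19*(0 - 83) = -19*(-83) = 1577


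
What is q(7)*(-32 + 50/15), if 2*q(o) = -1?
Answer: 43/3 ≈ 14.333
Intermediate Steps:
q(o) = -½ (q(o) = (½)*(-1) = -½)
q(7)*(-32 + 50/15) = -(-32 + 50/15)/2 = -(-32 + 50*(1/15))/2 = -(-32 + 10/3)/2 = -½*(-86/3) = 43/3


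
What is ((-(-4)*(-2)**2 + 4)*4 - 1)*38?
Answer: 3002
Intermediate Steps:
((-(-4)*(-2)**2 + 4)*4 - 1)*38 = ((-(-4)*4 + 4)*4 - 1)*38 = ((-4*(-4) + 4)*4 - 1)*38 = ((16 + 4)*4 - 1)*38 = (20*4 - 1)*38 = (80 - 1)*38 = 79*38 = 3002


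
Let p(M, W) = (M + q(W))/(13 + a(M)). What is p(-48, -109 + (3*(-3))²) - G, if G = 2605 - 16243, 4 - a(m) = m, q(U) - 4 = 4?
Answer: 177286/13 ≈ 13637.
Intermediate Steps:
q(U) = 8 (q(U) = 4 + 4 = 8)
a(m) = 4 - m
p(M, W) = (8 + M)/(17 - M) (p(M, W) = (M + 8)/(13 + (4 - M)) = (8 + M)/(17 - M))
G = -13638
p(-48, -109 + (3*(-3))²) - G = (-8 - 1*(-48))/(-17 - 48) - 1*(-13638) = (-8 + 48)/(-65) + 13638 = -1/65*40 + 13638 = -8/13 + 13638 = 177286/13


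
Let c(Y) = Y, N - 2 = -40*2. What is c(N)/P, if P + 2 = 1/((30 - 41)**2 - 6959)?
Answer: 177788/4559 ≈ 38.997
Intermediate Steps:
N = -78 (N = 2 - 40*2 = 2 - 80 = -78)
P = -13677/6838 (P = -2 + 1/((30 - 41)**2 - 6959) = -2 + 1/((-11)**2 - 6959) = -2 + 1/(121 - 6959) = -2 + 1/(-6838) = -2 - 1/6838 = -13677/6838 ≈ -2.0001)
c(N)/P = -78/(-13677/6838) = -78*(-6838/13677) = 177788/4559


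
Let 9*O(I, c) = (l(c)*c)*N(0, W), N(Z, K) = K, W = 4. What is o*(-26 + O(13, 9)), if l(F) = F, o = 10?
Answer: 100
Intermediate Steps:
O(I, c) = 4*c**2/9 (O(I, c) = ((c*c)*4)/9 = (c**2*4)/9 = (4*c**2)/9 = 4*c**2/9)
o*(-26 + O(13, 9)) = 10*(-26 + (4/9)*9**2) = 10*(-26 + (4/9)*81) = 10*(-26 + 36) = 10*10 = 100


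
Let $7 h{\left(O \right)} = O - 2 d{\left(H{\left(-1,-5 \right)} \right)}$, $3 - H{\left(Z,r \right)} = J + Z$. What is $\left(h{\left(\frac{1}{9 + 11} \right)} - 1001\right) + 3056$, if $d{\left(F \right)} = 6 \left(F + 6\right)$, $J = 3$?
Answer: $\frac{286021}{140} \approx 2043.0$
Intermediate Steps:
$H{\left(Z,r \right)} = - Z$ ($H{\left(Z,r \right)} = 3 - \left(3 + Z\right) = - Z$)
$d{\left(F \right)} = 36 + 6 F$ ($d{\left(F \right)} = 6 \left(6 + F\right) = 36 + 6 F$)
$h{\left(O \right)} = -12 + \frac{O}{7}$ ($h{\left(O \right)} = \frac{O - 2 \left(36 + 6 \left(\left(-1\right) \left(-1\right)\right)\right)}{7} = \frac{O - 2 \left(36 + 6 \cdot 1\right)}{7} = \frac{O - 2 \left(36 + 6\right)}{7} = \frac{O - 84}{7} = \frac{-84 + O}{7} = -12 + \frac{O}{7}$)
$\left(h{\left(\frac{1}{9 + 11} \right)} - 1001\right) + 3056 = \left(\left(-12 + \frac{1}{7 \left(9 + 11\right)}\right) - 1001\right) + 3056 = \left(\left(-12 + \frac{1}{7 \cdot 20}\right) - 1001\right) + 3056 = \left(\left(-12 + \frac{1}{7} \cdot \frac{1}{20}\right) - 1001\right) + 3056 = \left(\left(-12 + \frac{1}{140}\right) - 1001\right) + 3056 = \left(- \frac{1679}{140} - 1001\right) + 3056 = - \frac{141819}{140} + 3056 = \frac{286021}{140}$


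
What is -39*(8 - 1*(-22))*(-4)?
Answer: 4680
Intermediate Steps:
-39*(8 - 1*(-22))*(-4) = -39*(8 + 22)*(-4) = -39*30*(-4) = -1170*(-4) = 4680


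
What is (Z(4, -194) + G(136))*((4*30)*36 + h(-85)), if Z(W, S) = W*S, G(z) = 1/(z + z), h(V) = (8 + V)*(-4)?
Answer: -244209147/68 ≈ -3.5913e+6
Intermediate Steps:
h(V) = -32 - 4*V
G(z) = 1/(2*z)
Z(W, S) = S*W
(Z(4, -194) + G(136))*((4*30)*36 + h(-85)) = (-194*4 + (½)/136)*((4*30)*36 + (-32 - 4*(-85))) = (-776 + (½)*(1/136))*(120*36 + (-32 + 340)) = (-776 + 1/272)*(4320 + 308) = -211071/272*4628 = -244209147/68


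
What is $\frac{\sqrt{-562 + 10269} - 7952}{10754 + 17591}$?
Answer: $- \frac{7952}{28345} + \frac{\sqrt{9707}}{28345} \approx -0.27707$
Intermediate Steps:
$\frac{\sqrt{-562 + 10269} - 7952}{10754 + 17591} = \frac{\sqrt{9707} - 7952}{28345} = \left(-7952 + \sqrt{9707}\right) \frac{1}{28345} = - \frac{7952}{28345} + \frac{\sqrt{9707}}{28345}$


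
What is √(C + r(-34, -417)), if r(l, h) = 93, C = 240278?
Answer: √240371 ≈ 490.28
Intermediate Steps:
√(C + r(-34, -417)) = √(240278 + 93) = √240371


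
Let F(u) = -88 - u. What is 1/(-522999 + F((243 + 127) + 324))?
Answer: -1/523781 ≈ -1.9092e-6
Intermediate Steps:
1/(-522999 + F((243 + 127) + 324)) = 1/(-522999 + (-88 - ((243 + 127) + 324))) = 1/(-522999 + (-88 - (370 + 324))) = 1/(-522999 + (-88 - 1*694)) = 1/(-522999 + (-88 - 694)) = 1/(-522999 - 782) = 1/(-523781) = -1/523781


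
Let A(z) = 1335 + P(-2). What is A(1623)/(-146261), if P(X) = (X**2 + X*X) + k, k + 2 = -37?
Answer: -1304/146261 ≈ -0.0089156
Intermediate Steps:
k = -39 (k = -2 - 37 = -39)
P(X) = -39 + 2*X**2 (P(X) = (X**2 + X*X) - 39 = (X**2 + X**2) - 39 = 2*X**2 - 39 = -39 + 2*X**2)
A(z) = 1304 (A(z) = 1335 + (-39 + 2*(-2)**2) = 1335 + (-39 + 2*4) = 1335 + (-39 + 8) = 1335 - 31 = 1304)
A(1623)/(-146261) = 1304/(-146261) = 1304*(-1/146261) = -1304/146261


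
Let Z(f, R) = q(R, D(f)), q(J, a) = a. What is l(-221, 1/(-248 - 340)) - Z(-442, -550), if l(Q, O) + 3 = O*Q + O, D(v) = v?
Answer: 64588/147 ≈ 439.37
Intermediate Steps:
Z(f, R) = f
l(Q, O) = -3 + O + O*Q (l(Q, O) = -3 + (O*Q + O) = -3 + (O + O*Q) = -3 + O + O*Q)
l(-221, 1/(-248 - 340)) - Z(-442, -550) = (-3 + 1/(-248 - 340) - 221/(-248 - 340)) - 1*(-442) = (-3 + 1/(-588) - 221/(-588)) + 442 = (-3 - 1/588 - 1/588*(-221)) + 442 = (-3 - 1/588 + 221/588) + 442 = -386/147 + 442 = 64588/147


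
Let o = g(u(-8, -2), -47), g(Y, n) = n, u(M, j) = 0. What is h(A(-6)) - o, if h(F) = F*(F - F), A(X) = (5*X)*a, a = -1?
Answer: 47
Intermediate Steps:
A(X) = -5*X (A(X) = (5*X)*(-1) = -5*X)
h(F) = 0 (h(F) = F*0 = 0)
o = -47
h(A(-6)) - o = 0 - 1*(-47) = 0 + 47 = 47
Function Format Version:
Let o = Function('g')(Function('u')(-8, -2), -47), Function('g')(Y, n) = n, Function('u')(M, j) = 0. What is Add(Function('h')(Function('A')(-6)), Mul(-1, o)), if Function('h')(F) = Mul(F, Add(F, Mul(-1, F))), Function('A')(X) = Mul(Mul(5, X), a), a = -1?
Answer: 47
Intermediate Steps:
Function('A')(X) = Mul(-5, X) (Function('A')(X) = Mul(Mul(5, X), -1) = Mul(-5, X))
Function('h')(F) = 0 (Function('h')(F) = Mul(F, 0) = 0)
o = -47
Add(Function('h')(Function('A')(-6)), Mul(-1, o)) = Add(0, Mul(-1, -47)) = Add(0, 47) = 47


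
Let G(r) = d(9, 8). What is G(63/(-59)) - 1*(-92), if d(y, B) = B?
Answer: 100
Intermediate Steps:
G(r) = 8
G(63/(-59)) - 1*(-92) = 8 - 1*(-92) = 8 + 92 = 100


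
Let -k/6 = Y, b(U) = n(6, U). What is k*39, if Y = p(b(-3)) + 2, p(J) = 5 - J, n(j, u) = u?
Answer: -2340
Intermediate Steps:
b(U) = U
Y = 10 (Y = (5 - 1*(-3)) + 2 = (5 + 3) + 2 = 8 + 2 = 10)
k = -60 (k = -6*10 = -60)
k*39 = -60*39 = -2340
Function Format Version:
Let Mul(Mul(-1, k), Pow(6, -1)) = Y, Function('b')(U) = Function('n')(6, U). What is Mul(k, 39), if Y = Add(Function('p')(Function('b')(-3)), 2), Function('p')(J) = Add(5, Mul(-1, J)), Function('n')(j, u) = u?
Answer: -2340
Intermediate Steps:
Function('b')(U) = U
Y = 10 (Y = Add(Add(5, Mul(-1, -3)), 2) = Add(Add(5, 3), 2) = Add(8, 2) = 10)
k = -60 (k = Mul(-6, 10) = -60)
Mul(k, 39) = Mul(-60, 39) = -2340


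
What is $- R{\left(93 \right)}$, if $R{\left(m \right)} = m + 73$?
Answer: $-166$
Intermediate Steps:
$R{\left(m \right)} = 73 + m$
$- R{\left(93 \right)} = - (73 + 93) = \left(-1\right) 166 = -166$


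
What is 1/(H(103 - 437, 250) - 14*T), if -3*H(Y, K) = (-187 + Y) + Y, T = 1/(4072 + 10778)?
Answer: 7425/2116118 ≈ 0.0035088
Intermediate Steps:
T = 1/14850 ≈ 6.7340e-5
H(Y, K) = 187/3 - 2*Y/3 (H(Y, K) = -((-187 + Y) + Y)/3 = -(-187 + 2*Y)/3 = 187/3 - 2*Y/3)
1/(H(103 - 437, 250) - 14*T) = 1/((187/3 - 2*(103 - 437)/3) - 14*1/14850) = 1/((187/3 - ⅔*(-334)) - 7/7425) = 1/((187/3 + 668/3) - 7/7425) = 1/(285 - 7/7425) = 1/(2116118/7425) = 7425/2116118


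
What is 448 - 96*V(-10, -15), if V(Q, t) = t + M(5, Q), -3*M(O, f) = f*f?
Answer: 5088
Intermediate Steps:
M(O, f) = -f**2/3 (M(O, f) = -f*f/3 = -f**2/3)
V(Q, t) = t - Q**2/3
448 - 96*V(-10, -15) = 448 - 96*(-15 - 1/3*(-10)**2) = 448 - 96*(-15 - 1/3*100) = 448 - 96*(-15 - 100/3) = 448 - 96*(-145/3) = 448 + 4640 = 5088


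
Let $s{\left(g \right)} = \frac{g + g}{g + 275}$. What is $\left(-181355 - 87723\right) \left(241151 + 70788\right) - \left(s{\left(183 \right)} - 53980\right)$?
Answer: $- \frac{19221313832181}{229} \approx -8.3936 \cdot 10^{10}$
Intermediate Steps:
$s{\left(g \right)} = \frac{2 g}{275 + g}$
$\left(-181355 - 87723\right) \left(241151 + 70788\right) - \left(s{\left(183 \right)} - 53980\right) = \left(-181355 - 87723\right) \left(241151 + 70788\right) - \left(2 \cdot 183 \frac{1}{275 + 183} - 53980\right) = \left(-269078\right) 311939 - \left(2 \cdot 183 \cdot \frac{1}{458} - 53980\right) = -83935922242 - \left(2 \cdot 183 \cdot \frac{1}{458} - 53980\right) = -83935922242 - \left(\frac{183}{229} - 53980\right) = -83935922242 - - \frac{12361237}{229} = -83935922242 + \frac{12361237}{229} = - \frac{19221313832181}{229}$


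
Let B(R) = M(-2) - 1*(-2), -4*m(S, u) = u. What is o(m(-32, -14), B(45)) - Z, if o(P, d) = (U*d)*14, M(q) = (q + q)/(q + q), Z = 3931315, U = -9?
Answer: -3931693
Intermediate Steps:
m(S, u) = -u/4
M(q) = 1 (M(q) = (2*q)/((2*q)) = (2*q)*(1/(2*q)) = 1)
B(R) = 3 (B(R) = 1 - 1*(-2) = 1 + 2 = 3)
o(P, d) = -126*d (o(P, d) = -9*d*14 = -126*d)
o(m(-32, -14), B(45)) - Z = -126*3 - 1*3931315 = -378 - 3931315 = -3931693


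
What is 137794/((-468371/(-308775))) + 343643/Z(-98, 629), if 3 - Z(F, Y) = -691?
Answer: 29688808006453/325049474 ≈ 91336.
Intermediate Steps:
Z(F, Y) = 694 (Z(F, Y) = 3 - 1*(-691) = 3 + 691 = 694)
137794/((-468371/(-308775))) + 343643/Z(-98, 629) = 137794/((-468371/(-308775))) + 343643/694 = 137794/((-468371*(-1/308775))) + 343643*(1/694) = 137794/(468371/308775) + 343643/694 = 137794*(308775/468371) + 343643/694 = 42547342350/468371 + 343643/694 = 29688808006453/325049474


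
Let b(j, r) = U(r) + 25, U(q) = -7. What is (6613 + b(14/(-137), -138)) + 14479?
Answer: 21110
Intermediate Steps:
b(j, r) = 18 (b(j, r) = -7 + 25 = 18)
(6613 + b(14/(-137), -138)) + 14479 = (6613 + 18) + 14479 = 6631 + 14479 = 21110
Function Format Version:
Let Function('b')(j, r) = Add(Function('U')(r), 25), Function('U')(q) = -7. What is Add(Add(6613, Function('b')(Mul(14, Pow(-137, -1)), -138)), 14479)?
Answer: 21110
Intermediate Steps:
Function('b')(j, r) = 18 (Function('b')(j, r) = Add(-7, 25) = 18)
Add(Add(6613, Function('b')(Mul(14, Pow(-137, -1)), -138)), 14479) = Add(Add(6613, 18), 14479) = Add(6631, 14479) = 21110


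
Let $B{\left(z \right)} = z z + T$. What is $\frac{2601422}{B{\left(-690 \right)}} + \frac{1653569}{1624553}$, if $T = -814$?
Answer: $\frac{358004722150}{55151949797} \approx 6.4912$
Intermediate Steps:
$B{\left(z \right)} = -814 + z^{2}$ ($B{\left(z \right)} = z z - 814 = z^{2} - 814 = -814 + z^{2}$)
$\frac{2601422}{B{\left(-690 \right)}} + \frac{1653569}{1624553} = \frac{2601422}{-814 + \left(-690\right)^{2}} + \frac{1653569}{1624553} = \frac{2601422}{-814 + 476100} + 1653569 \cdot \frac{1}{1624553} = \frac{2601422}{475286} + \frac{1653569}{1624553} = 2601422 \cdot \frac{1}{475286} + \frac{1653569}{1624553} = \frac{1300711}{237643} + \frac{1653569}{1624553} = \frac{358004722150}{55151949797}$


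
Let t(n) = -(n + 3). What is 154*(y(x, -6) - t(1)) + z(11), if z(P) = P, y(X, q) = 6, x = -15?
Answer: 1551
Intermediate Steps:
t(n) = -3 - n (t(n) = -(3 + n) = -3 - n)
154*(y(x, -6) - t(1)) + z(11) = 154*(6 - (-3 - 1*1)) + 11 = 154*(6 - (-3 - 1)) + 11 = 154*(6 - 1*(-4)) + 11 = 154*(6 + 4) + 11 = 154*10 + 11 = 1540 + 11 = 1551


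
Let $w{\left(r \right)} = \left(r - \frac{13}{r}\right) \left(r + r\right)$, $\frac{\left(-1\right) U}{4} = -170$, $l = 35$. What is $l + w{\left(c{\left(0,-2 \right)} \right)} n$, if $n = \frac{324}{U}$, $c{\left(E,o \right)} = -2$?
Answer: $\frac{2246}{85} \approx 26.424$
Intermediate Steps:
$U = 680$ ($U = \left(-4\right) \left(-170\right) = 680$)
$w{\left(r \right)} = 2 r \left(r - \frac{13}{r}\right)$ ($w{\left(r \right)} = \left(r - \frac{13}{r}\right) 2 r = 2 r \left(r - \frac{13}{r}\right)$)
$n = \frac{81}{170}$ ($n = \frac{324}{680} = 324 \cdot \frac{1}{680} = \frac{81}{170} \approx 0.47647$)
$l + w{\left(c{\left(0,-2 \right)} \right)} n = 35 + \left(-26 + 2 \left(-2\right)^{2}\right) \frac{81}{170} = 35 + \left(-26 + 2 \cdot 4\right) \frac{81}{170} = 35 + \left(-26 + 8\right) \frac{81}{170} = 35 - \frac{729}{85} = \frac{2246}{85}$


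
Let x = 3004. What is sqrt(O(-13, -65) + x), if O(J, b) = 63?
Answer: sqrt(3067) ≈ 55.380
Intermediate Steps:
sqrt(O(-13, -65) + x) = sqrt(63 + 3004) = sqrt(3067)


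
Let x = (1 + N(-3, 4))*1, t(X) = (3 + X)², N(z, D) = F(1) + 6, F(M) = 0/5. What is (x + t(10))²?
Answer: 30976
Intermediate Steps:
F(M) = 0 (F(M) = 0*(⅕) = 0)
N(z, D) = 6 (N(z, D) = 0 + 6 = 6)
x = 7 (x = (1 + 6)*1 = 7*1 = 7)
(x + t(10))² = (7 + (3 + 10)²)² = (7 + 13²)² = (7 + 169)² = 176² = 30976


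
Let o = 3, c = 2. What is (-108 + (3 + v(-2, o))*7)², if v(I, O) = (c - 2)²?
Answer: 7569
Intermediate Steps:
v(I, O) = 0 (v(I, O) = (2 - 2)² = 0² = 0)
(-108 + (3 + v(-2, o))*7)² = (-108 + (3 + 0)*7)² = (-108 + 3*7)² = (-108 + 21)² = (-87)² = 7569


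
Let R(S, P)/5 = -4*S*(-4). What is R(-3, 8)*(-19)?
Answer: 4560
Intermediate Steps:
R(S, P) = 80*S (R(S, P) = 5*(-4*S*(-4)) = 5*(16*S) = 80*S)
R(-3, 8)*(-19) = (80*(-3))*(-19) = -240*(-19) = 4560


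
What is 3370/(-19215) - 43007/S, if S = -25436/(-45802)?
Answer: -3784991980733/48875274 ≈ -77442.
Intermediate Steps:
S = 12718/22901 (S = -25436*(-1/45802) = 12718/22901 ≈ 0.55535)
3370/(-19215) - 43007/S = 3370/(-19215) - 43007/12718/22901 = 3370*(-1/19215) - 43007*22901/12718 = -674/3843 - 984903307/12718 = -3784991980733/48875274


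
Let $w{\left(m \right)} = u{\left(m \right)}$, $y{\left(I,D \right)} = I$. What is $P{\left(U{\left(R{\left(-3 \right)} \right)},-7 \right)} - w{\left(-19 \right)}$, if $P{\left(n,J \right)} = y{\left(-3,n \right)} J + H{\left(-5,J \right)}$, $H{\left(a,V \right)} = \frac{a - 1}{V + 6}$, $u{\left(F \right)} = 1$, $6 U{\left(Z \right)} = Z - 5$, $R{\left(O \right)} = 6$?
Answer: $26$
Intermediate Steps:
$U{\left(Z \right)} = - \frac{5}{6} + \frac{Z}{6}$ ($U{\left(Z \right)} = \frac{Z - 5}{6} = \frac{-5 + Z}{6} = - \frac{5}{6} + \frac{Z}{6}$)
$H{\left(a,V \right)} = \frac{-1 + a}{6 + V}$
$w{\left(m \right)} = 1$
$P{\left(n,J \right)} = - \frac{6}{6 + J} - 3 J$ ($P{\left(n,J \right)} = - 3 J + \frac{-1 - 5}{6 + J} = - 3 J + \frac{1}{6 + J} \left(-6\right) = - 3 J - \frac{6}{6 + J} = - \frac{6}{6 + J} - 3 J$)
$P{\left(U{\left(R{\left(-3 \right)} \right)},-7 \right)} - w{\left(-19 \right)} = \frac{3 \left(-2 - - 7 \left(6 - 7\right)\right)}{6 - 7} - 1 = \frac{3 \left(-2 - \left(-7\right) \left(-1\right)\right)}{-1} - 1 = 3 \left(-1\right) \left(-2 - 7\right) - 1 = 3 \left(-1\right) \left(-9\right) - 1 = 27 - 1 = 26$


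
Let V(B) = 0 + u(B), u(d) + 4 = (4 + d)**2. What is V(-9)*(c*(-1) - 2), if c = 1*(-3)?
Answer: 21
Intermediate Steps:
u(d) = -4 + (4 + d)**2
c = -3
V(B) = -4 + (4 + B)**2 (V(B) = 0 + (-4 + (4 + B)**2) = -4 + (4 + B)**2)
V(-9)*(c*(-1) - 2) = (-4 + (4 - 9)**2)*(-3*(-1) - 2) = (-4 + (-5)**2)*(3 - 2) = (-4 + 25)*1 = 21*1 = 21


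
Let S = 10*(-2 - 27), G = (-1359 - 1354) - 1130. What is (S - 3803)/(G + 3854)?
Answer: -4093/11 ≈ -372.09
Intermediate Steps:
G = -3843 (G = -2713 - 1130 = -3843)
S = -290 (S = 10*(-29) = -290)
(S - 3803)/(G + 3854) = (-290 - 3803)/(-3843 + 3854) = -4093/11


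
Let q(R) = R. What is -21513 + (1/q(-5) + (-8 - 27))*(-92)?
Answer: -91373/5 ≈ -18275.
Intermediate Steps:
-21513 + (1/q(-5) + (-8 - 27))*(-92) = -21513 + (1/(-5) + (-8 - 27))*(-92) = -21513 + (-1/5 - 35)*(-92) = -21513 - 176/5*(-92) = -21513 + 16192/5 = -91373/5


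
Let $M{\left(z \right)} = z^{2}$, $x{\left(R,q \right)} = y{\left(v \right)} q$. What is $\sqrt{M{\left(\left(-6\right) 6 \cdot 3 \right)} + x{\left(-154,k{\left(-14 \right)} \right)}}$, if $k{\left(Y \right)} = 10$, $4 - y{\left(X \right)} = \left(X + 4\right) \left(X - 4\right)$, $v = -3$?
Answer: $29 \sqrt{14} \approx 108.51$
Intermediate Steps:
$y{\left(X \right)} = 4 - \left(-4 + X\right) \left(4 + X\right)$ ($y{\left(X \right)} = 4 - \left(X + 4\right) \left(X - 4\right) = 4 - \left(4 + X\right) \left(-4 + X\right) = 4 - \left(-4 + X\right) \left(4 + X\right)$)
$x{\left(R,q \right)} = 11 q$ ($x{\left(R,q \right)} = \left(20 - \left(-3\right)^{2}\right) q = \left(20 - 9\right) q = 11 q$)
$\sqrt{M{\left(\left(-6\right) 6 \cdot 3 \right)} + x{\left(-154,k{\left(-14 \right)} \right)}} = \sqrt{\left(\left(-6\right) 6 \cdot 3\right)^{2} + 11 \cdot 10} = \sqrt{\left(\left(-36\right) 3\right)^{2} + 110} = \sqrt{\left(-108\right)^{2} + 110} = \sqrt{11664 + 110} = \sqrt{11774} = 29 \sqrt{14}$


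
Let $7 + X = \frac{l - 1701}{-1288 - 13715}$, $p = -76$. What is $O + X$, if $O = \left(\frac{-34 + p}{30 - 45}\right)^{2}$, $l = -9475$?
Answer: $\frac{237661}{5001} \approx 47.523$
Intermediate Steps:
$O = \frac{484}{9}$ ($O = \left(\frac{-34 - 76}{30 - 45}\right)^{2} = \left(- \frac{110}{-15}\right)^{2} = \left(\left(-110\right) \left(- \frac{1}{15}\right)\right)^{2} = \left(\frac{22}{3}\right)^{2} = \frac{484}{9} \approx 53.778$)
$X = - \frac{93845}{15003}$ ($X = -7 + \frac{-9475 - 1701}{-1288 - 13715} = -7 - \frac{11176}{-15003} = -7 - - \frac{11176}{15003} = -7 + \frac{11176}{15003} = - \frac{93845}{15003} \approx -6.2551$)
$O + X = \frac{484}{9} - \frac{93845}{15003} = \frac{237661}{5001}$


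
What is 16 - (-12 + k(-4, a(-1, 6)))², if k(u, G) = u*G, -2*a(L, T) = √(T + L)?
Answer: -148 + 48*√5 ≈ -40.669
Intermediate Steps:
a(L, T) = -√(L + T)/2 (a(L, T) = -√(T + L)/2 = -√(L + T)/2)
k(u, G) = G*u
16 - (-12 + k(-4, a(-1, 6)))² = 16 - (-12 - √(-1 + 6)/2*(-4))² = 16 - (-12 - √5/2*(-4))² = 16 - (-12 + 2*√5)²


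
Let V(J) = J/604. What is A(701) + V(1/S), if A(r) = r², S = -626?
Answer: 185800683703/378104 ≈ 4.9140e+5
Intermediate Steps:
V(J) = J/604 (V(J) = J*(1/604) = J/604)
A(701) + V(1/S) = 701² + (1/604)/(-626) = 491401 + (1/604)*(-1/626) = 491401 - 1/378104 = 185800683703/378104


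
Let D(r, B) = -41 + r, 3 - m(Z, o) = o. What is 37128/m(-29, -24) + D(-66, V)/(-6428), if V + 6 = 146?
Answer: 79553891/57852 ≈ 1375.1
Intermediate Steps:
V = 140 (V = -6 + 146 = 140)
m(Z, o) = 3 - o
37128/m(-29, -24) + D(-66, V)/(-6428) = 37128/(3 - 1*(-24)) + (-41 - 66)/(-6428) = 37128/(3 + 24) - 107*(-1/6428) = 37128/27 + 107/6428 = 37128*(1/27) + 107/6428 = 12376/9 + 107/6428 = 79553891/57852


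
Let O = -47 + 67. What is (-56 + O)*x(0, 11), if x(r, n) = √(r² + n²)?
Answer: -396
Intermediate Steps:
x(r, n) = √(n² + r²)
O = 20
(-56 + O)*x(0, 11) = (-56 + 20)*√(11² + 0²) = -36*√(121 + 0) = -36*√121 = -36*11 = -396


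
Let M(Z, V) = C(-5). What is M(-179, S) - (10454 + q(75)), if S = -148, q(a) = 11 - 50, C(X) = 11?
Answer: -10404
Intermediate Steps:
q(a) = -39
M(Z, V) = 11
M(-179, S) - (10454 + q(75)) = 11 - (10454 - 39) = 11 - 1*10415 = 11 - 10415 = -10404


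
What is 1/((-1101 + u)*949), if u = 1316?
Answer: 1/204035 ≈ 4.9011e-6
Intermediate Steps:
1/((-1101 + u)*949) = 1/((-1101 + 1316)*949) = 1/(215*949) = 1/204035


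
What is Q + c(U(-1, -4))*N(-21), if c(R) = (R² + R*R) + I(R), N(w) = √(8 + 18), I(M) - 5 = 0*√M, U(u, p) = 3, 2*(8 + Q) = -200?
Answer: -108 + 23*√26 ≈ 9.2775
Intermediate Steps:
Q = -108 (Q = -8 + (½)*(-200) = -8 - 100 = -108)
I(M) = 5 (I(M) = 5 + 0*√M = 5 + 0 = 5)
N(w) = √26
c(R) = 5 + 2*R² (c(R) = (R² + R*R) + 5 = (R² + R²) + 5 = 2*R² + 5 = 5 + 2*R²)
Q + c(U(-1, -4))*N(-21) = -108 + (5 + 2*3²)*√26 = -108 + (5 + 2*9)*√26 = -108 + (5 + 18)*√26 = -108 + 23*√26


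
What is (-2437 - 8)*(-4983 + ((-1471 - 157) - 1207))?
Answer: 19115010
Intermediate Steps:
(-2437 - 8)*(-4983 + ((-1471 - 157) - 1207)) = -2445*(-4983 + (-1628 - 1207)) = -2445*(-4983 - 2835) = -2445*(-7818) = 19115010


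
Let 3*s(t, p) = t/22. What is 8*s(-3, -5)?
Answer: -4/11 ≈ -0.36364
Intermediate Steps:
s(t, p) = t/66 (s(t, p) = (t/22)/3 = t/66)
8*s(-3, -5) = 8*((1/66)*(-3)) = 8*(-1/22) = -4/11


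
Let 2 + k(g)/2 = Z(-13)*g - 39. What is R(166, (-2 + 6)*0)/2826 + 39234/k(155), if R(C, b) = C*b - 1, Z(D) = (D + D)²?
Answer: 18444301/98664138 ≈ 0.18694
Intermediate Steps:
Z(D) = 4*D² (Z(D) = (2*D)² = 4*D²)
R(C, b) = -1 + C*b
k(g) = -82 + 1352*g (k(g) = -4 + 2*((4*(-13)²)*g - 39) = -4 + 2*((4*169)*g - 39) = -4 + 2*(676*g - 39) = -4 + 2*(-39 + 676*g) = -4 + (-78 + 1352*g) = -82 + 1352*g)
R(166, (-2 + 6)*0)/2826 + 39234/k(155) = (-1 + 166*((-2 + 6)*0))/2826 + 39234/(-82 + 1352*155) = (-1 + 166*(4*0))*(1/2826) + 39234/(-82 + 209560) = (-1 + 166*0)*(1/2826) + 39234/209478 = (-1 + 0)*(1/2826) + 39234*(1/209478) = -1*1/2826 + 6539/34913 = -1/2826 + 6539/34913 = 18444301/98664138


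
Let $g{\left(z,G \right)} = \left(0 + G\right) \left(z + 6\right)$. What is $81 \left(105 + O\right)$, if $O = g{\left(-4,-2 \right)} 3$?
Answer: $7533$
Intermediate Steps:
$g{\left(z,G \right)} = G \left(6 + z\right)$
$O = -12$ ($O = - 2 \left(6 - 4\right) 3 = \left(-2\right) 2 \cdot 3 = \left(-4\right) 3 = -12$)
$81 \left(105 + O\right) = 81 \left(105 - 12\right) = 81 \cdot 93 = 7533$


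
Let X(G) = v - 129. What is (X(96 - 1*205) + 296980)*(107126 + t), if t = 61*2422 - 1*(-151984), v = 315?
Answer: 120902581432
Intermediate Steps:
X(G) = 186 (X(G) = 315 - 129 = 186)
t = 299726 (t = 147742 + 151984 = 299726)
(X(96 - 1*205) + 296980)*(107126 + t) = (186 + 296980)*(107126 + 299726) = 297166*406852 = 120902581432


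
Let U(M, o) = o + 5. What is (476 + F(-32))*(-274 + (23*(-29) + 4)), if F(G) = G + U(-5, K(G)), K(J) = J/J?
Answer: -421650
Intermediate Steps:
K(J) = 1
U(M, o) = 5 + o
F(G) = 6 + G (F(G) = G + (5 + 1) = G + 6 = 6 + G)
(476 + F(-32))*(-274 + (23*(-29) + 4)) = (476 + (6 - 32))*(-274 + (23*(-29) + 4)) = (476 - 26)*(-274 + (-667 + 4)) = 450*(-274 - 663) = 450*(-937) = -421650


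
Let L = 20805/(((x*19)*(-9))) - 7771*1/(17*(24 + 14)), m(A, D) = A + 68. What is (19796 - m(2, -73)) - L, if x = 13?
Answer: 26185037/1326 ≈ 19747.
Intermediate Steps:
m(A, D) = 68 + A
L = -28361/1326 (L = 20805/(((13*19)*(-9))) - 7771*1/(17*(24 + 14)) = 20805/((247*(-9))) - 7771/(17*38) = 20805/(-2223) - 7771/646 = 20805*(-1/2223) - 7771*1/646 = -365/39 - 409/34 = -28361/1326 ≈ -21.388)
(19796 - m(2, -73)) - L = (19796 - (68 + 2)) - 1*(-28361/1326) = (19796 - 1*70) + 28361/1326 = (19796 - 70) + 28361/1326 = 19726 + 28361/1326 = 26185037/1326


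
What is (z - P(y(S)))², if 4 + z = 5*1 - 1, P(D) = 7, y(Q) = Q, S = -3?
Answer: 49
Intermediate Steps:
z = 0 (z = -4 + (5*1 - 1) = -4 + (5 - 1) = -4 + 4 = 0)
(z - P(y(S)))² = (0 - 1*7)² = (0 - 7)² = (-7)² = 49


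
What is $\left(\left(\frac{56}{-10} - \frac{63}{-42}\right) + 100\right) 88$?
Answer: $\frac{42196}{5} \approx 8439.2$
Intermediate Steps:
$\left(\left(\frac{56}{-10} - \frac{63}{-42}\right) + 100\right) 88 = \left(\left(56 \left(- \frac{1}{10}\right) - - \frac{3}{2}\right) + 100\right) 88 = \left(\left(- \frac{28}{5} + \frac{3}{2}\right) + 100\right) 88 = \left(- \frac{41}{10} + 100\right) 88 = \frac{959}{10} \cdot 88 = \frac{42196}{5}$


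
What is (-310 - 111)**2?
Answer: 177241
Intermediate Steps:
(-310 - 111)**2 = (-421)**2 = 177241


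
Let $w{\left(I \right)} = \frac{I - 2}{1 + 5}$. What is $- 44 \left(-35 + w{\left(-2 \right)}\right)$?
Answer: $\frac{4708}{3} \approx 1569.3$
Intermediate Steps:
$w{\left(I \right)} = - \frac{1}{3} + \frac{I}{6}$ ($w{\left(I \right)} = \frac{-2 + I}{6} = \left(-2 + I\right) \frac{1}{6} = - \frac{1}{3} + \frac{I}{6}$)
$- 44 \left(-35 + w{\left(-2 \right)}\right) = - 44 \left(-35 + \left(- \frac{1}{3} + \frac{1}{6} \left(-2\right)\right)\right) = - 44 \left(-35 - \frac{2}{3}\right) = \left(-44\right) \left(- \frac{107}{3}\right) = \frac{4708}{3}$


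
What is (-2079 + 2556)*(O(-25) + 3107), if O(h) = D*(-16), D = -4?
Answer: 1512567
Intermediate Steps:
O(h) = 64 (O(h) = -4*(-16) = 64)
(-2079 + 2556)*(O(-25) + 3107) = (-2079 + 2556)*(64 + 3107) = 477*3171 = 1512567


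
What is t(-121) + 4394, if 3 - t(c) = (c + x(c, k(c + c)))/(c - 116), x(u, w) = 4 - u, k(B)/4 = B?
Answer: 1042093/237 ≈ 4397.0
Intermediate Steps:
k(B) = 4*B
t(c) = 3 - 4/(-116 + c) (t(c) = 3 - (c + (4 - c))/(c - 116) = 3 - 4/(-116 + c))
t(-121) + 4394 = (-352 + 3*(-121))/(-116 - 121) + 4394 = (-352 - 363)/(-237) + 4394 = -1/237*(-715) + 4394 = 715/237 + 4394 = 1042093/237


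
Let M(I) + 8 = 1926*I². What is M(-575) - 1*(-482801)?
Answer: 637266543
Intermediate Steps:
M(I) = -8 + 1926*I²
M(-575) - 1*(-482801) = (-8 + 1926*(-575)²) - 1*(-482801) = (-8 + 1926*330625) + 482801 = (-8 + 636783750) + 482801 = 636783742 + 482801 = 637266543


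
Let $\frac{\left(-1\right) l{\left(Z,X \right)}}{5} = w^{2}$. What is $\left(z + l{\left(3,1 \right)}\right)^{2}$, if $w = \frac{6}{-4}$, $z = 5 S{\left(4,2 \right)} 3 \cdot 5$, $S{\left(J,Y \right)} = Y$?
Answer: $\frac{308025}{16} \approx 19252.0$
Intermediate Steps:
$z = 150$ ($z = 5 \cdot 2 \cdot 3 \cdot 5 = 5 \cdot 6 \cdot 5 = 5 \cdot 30 = 150$)
$w = - \frac{3}{2}$ ($w = 6 \left(- \frac{1}{4}\right) = - \frac{3}{2} \approx -1.5$)
$l{\left(Z,X \right)} = - \frac{45}{4}$ ($l{\left(Z,X \right)} = - 5 \left(- \frac{3}{2}\right)^{2} = \left(-5\right) \frac{9}{4} = - \frac{45}{4}$)
$\left(z + l{\left(3,1 \right)}\right)^{2} = \left(150 - \frac{45}{4}\right)^{2} = \left(\frac{555}{4}\right)^{2} = \frac{308025}{16}$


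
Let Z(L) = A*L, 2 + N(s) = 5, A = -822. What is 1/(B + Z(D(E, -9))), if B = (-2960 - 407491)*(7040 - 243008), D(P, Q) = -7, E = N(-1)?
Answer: 1/96853307322 ≈ 1.0325e-11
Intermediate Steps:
N(s) = 3 (N(s) = -2 + 5 = 3)
E = 3
Z(L) = -822*L
B = 96853301568 (B = -410451*(-235968) = 96853301568)
1/(B + Z(D(E, -9))) = 1/(96853301568 - 822*(-7)) = 1/(96853301568 + 5754) = 1/96853307322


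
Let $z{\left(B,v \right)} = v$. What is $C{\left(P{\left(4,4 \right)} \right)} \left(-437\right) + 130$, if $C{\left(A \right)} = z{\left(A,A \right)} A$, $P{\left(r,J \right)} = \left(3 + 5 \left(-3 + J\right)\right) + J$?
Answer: $-62798$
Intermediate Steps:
$P{\left(r,J \right)} = -12 + 6 J$ ($P{\left(r,J \right)} = \left(3 + \left(-15 + 5 J\right)\right) + J = \left(-12 + 5 J\right) + J = -12 + 6 J$)
$C{\left(A \right)} = A^{2}$ ($C{\left(A \right)} = A A = A^{2}$)
$C{\left(P{\left(4,4 \right)} \right)} \left(-437\right) + 130 = \left(-12 + 6 \cdot 4\right)^{2} \left(-437\right) + 130 = \left(-12 + 24\right)^{2} \left(-437\right) + 130 = 12^{2} \left(-437\right) + 130 = 144 \left(-437\right) + 130 = -62928 + 130 = -62798$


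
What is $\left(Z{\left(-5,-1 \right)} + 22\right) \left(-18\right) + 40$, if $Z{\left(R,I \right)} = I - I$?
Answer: $-356$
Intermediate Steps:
$Z{\left(R,I \right)} = 0$
$\left(Z{\left(-5,-1 \right)} + 22\right) \left(-18\right) + 40 = \left(0 + 22\right) \left(-18\right) + 40 = 22 \left(-18\right) + 40 = -396 + 40 = -356$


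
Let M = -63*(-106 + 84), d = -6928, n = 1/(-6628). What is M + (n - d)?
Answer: 55105191/6628 ≈ 8314.0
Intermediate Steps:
n = -1/6628 ≈ -0.00015088
M = 1386 (M = -63*(-22) = 1386)
M + (n - d) = 1386 + (-1/6628 - 1*(-6928)) = 1386 + (-1/6628 + 6928) = 1386 + 45918783/6628 = 55105191/6628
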